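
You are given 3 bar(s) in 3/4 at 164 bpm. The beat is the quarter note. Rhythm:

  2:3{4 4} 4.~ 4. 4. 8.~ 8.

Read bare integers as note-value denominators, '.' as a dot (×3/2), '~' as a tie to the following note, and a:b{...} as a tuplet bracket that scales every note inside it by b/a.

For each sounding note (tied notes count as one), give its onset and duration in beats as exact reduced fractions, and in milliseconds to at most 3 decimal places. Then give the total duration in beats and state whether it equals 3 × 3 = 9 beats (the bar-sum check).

1) 0.0ms=0b +548.78ms=3/2b
2) 548.78ms=3/2b +548.78ms=3/2b
3) 1097.561ms=3b +1097.561ms=3b
4) 2195.122ms=6b +548.78ms=3/2b
5) 2743.902ms=15/2b +548.78ms=3/2b
Σ=9b of 9 (164bpm 3/4) — PASS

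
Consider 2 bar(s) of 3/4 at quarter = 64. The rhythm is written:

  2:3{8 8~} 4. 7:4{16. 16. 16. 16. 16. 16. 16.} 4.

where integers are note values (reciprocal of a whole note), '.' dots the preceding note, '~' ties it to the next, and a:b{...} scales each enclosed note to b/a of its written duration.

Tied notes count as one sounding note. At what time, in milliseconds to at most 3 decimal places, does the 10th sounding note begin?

note 10 onset = 9/2b = 4218.75ms

1. 0.0ms @ 0 + 703.125ms (3/4)
2. 703.125ms @ 3/4 + 2109.375ms (9/4)
3. 2812.5ms @ 3 + 200.893ms (3/14)
4. 3013.393ms @ 45/14 + 200.893ms (3/14)
5. 3214.286ms @ 24/7 + 200.893ms (3/14)
6. 3415.179ms @ 51/14 + 200.893ms (3/14)
7. 3616.071ms @ 27/7 + 200.893ms (3/14)
8. 3816.964ms @ 57/14 + 200.893ms (3/14)
9. 4017.857ms @ 30/7 + 200.893ms (3/14)
10. 4218.75ms @ 9/2 + 1406.25ms (3/2)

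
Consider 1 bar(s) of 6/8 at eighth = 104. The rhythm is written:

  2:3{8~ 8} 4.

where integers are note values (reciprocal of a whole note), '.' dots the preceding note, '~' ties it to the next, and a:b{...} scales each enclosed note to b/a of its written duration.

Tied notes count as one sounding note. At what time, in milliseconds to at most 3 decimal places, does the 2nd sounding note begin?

1. 0.0ms @ 0 + 1730.769ms (3)
2. 1730.769ms @ 3 + 1730.769ms (3)

note 2 onset = 3b = 1730.769ms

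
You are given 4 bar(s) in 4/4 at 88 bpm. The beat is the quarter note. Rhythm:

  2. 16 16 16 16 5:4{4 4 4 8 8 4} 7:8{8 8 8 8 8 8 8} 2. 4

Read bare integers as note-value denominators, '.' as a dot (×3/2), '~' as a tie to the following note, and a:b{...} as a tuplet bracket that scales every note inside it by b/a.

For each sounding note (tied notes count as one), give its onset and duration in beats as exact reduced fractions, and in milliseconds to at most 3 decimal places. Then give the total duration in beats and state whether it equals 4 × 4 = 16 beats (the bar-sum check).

1) 0.0ms=0b +2045.455ms=3b
2) 2045.455ms=3b +170.455ms=1/4b
3) 2215.909ms=13/4b +170.455ms=1/4b
4) 2386.364ms=7/2b +170.455ms=1/4b
5) 2556.818ms=15/4b +170.455ms=1/4b
6) 2727.273ms=4b +545.455ms=4/5b
7) 3272.727ms=24/5b +545.455ms=4/5b
8) 3818.182ms=28/5b +545.455ms=4/5b
9) 4363.636ms=32/5b +272.727ms=2/5b
10) 4636.364ms=34/5b +272.727ms=2/5b
11) 4909.091ms=36/5b +545.455ms=4/5b
12) 5454.545ms=8b +389.61ms=4/7b
13) 5844.156ms=60/7b +389.61ms=4/7b
14) 6233.766ms=64/7b +389.61ms=4/7b
15) 6623.377ms=68/7b +389.61ms=4/7b
16) 7012.987ms=72/7b +389.61ms=4/7b
17) 7402.597ms=76/7b +389.61ms=4/7b
18) 7792.208ms=80/7b +389.61ms=4/7b
19) 8181.818ms=12b +2045.455ms=3b
20) 10227.273ms=15b +681.818ms=1b
Σ=16b of 16 (88bpm 4/4) — PASS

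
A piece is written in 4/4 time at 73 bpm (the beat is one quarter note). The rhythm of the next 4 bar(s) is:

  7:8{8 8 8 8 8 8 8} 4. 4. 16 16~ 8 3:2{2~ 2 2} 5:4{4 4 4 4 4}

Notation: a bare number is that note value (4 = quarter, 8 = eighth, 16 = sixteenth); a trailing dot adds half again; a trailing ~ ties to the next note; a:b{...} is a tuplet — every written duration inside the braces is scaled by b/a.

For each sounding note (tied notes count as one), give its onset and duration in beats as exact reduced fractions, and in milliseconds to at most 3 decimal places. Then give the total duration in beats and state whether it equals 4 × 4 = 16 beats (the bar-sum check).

1) 0.0ms=0b +469.667ms=4/7b
2) 469.667ms=4/7b +469.667ms=4/7b
3) 939.335ms=8/7b +469.667ms=4/7b
4) 1409.002ms=12/7b +469.667ms=4/7b
5) 1878.669ms=16/7b +469.667ms=4/7b
6) 2348.337ms=20/7b +469.667ms=4/7b
7) 2818.004ms=24/7b +469.667ms=4/7b
8) 3287.671ms=4b +1232.877ms=3/2b
9) 4520.548ms=11/2b +1232.877ms=3/2b
10) 5753.425ms=7b +205.479ms=1/4b
11) 5958.904ms=29/4b +616.438ms=3/4b
12) 6575.342ms=8b +2191.781ms=8/3b
13) 8767.123ms=32/3b +1095.89ms=4/3b
14) 9863.014ms=12b +657.534ms=4/5b
15) 10520.548ms=64/5b +657.534ms=4/5b
16) 11178.082ms=68/5b +657.534ms=4/5b
17) 11835.616ms=72/5b +657.534ms=4/5b
18) 12493.151ms=76/5b +657.534ms=4/5b
Σ=16b of 16 (73bpm 4/4) — PASS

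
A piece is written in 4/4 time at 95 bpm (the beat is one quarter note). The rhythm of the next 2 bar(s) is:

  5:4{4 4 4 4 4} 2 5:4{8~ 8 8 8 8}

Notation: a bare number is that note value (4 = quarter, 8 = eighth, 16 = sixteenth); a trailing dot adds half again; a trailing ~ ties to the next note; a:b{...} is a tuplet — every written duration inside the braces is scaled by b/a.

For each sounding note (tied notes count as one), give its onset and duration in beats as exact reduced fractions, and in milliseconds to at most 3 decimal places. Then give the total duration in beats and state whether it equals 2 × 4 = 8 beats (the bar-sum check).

1) 0.0ms=0b +505.263ms=4/5b
2) 505.263ms=4/5b +505.263ms=4/5b
3) 1010.526ms=8/5b +505.263ms=4/5b
4) 1515.789ms=12/5b +505.263ms=4/5b
5) 2021.053ms=16/5b +505.263ms=4/5b
6) 2526.316ms=4b +1263.158ms=2b
7) 3789.474ms=6b +505.263ms=4/5b
8) 4294.737ms=34/5b +252.632ms=2/5b
9) 4547.368ms=36/5b +252.632ms=2/5b
10) 4800.0ms=38/5b +252.632ms=2/5b
Σ=8b of 8 (95bpm 4/4) — PASS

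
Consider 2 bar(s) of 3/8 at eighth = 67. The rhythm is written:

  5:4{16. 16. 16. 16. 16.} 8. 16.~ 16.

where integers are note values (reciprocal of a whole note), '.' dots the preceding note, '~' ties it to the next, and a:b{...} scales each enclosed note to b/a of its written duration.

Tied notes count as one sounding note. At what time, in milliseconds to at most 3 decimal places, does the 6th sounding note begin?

1. 0.0ms @ 0 + 537.313ms (3/5)
2. 537.313ms @ 3/5 + 537.313ms (3/5)
3. 1074.627ms @ 6/5 + 537.313ms (3/5)
4. 1611.94ms @ 9/5 + 537.313ms (3/5)
5. 2149.254ms @ 12/5 + 537.313ms (3/5)
6. 2686.567ms @ 3 + 1343.284ms (3/2)
7. 4029.851ms @ 9/2 + 1343.284ms (3/2)

note 6 onset = 3b = 2686.567ms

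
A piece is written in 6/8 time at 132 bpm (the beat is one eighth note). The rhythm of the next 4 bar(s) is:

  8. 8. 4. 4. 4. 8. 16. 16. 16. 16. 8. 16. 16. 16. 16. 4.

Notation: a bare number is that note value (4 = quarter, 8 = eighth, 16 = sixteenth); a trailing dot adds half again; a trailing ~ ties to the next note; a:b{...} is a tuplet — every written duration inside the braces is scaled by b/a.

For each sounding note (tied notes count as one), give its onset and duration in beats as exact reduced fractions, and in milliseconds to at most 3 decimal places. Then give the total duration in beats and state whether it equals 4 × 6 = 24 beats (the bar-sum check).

1) 0.0ms=0b +681.818ms=3/2b
2) 681.818ms=3/2b +681.818ms=3/2b
3) 1363.636ms=3b +1363.636ms=3b
4) 2727.273ms=6b +1363.636ms=3b
5) 4090.909ms=9b +1363.636ms=3b
6) 5454.545ms=12b +681.818ms=3/2b
7) 6136.364ms=27/2b +340.909ms=3/4b
8) 6477.273ms=57/4b +340.909ms=3/4b
9) 6818.182ms=15b +340.909ms=3/4b
10) 7159.091ms=63/4b +340.909ms=3/4b
11) 7500.0ms=33/2b +681.818ms=3/2b
12) 8181.818ms=18b +340.909ms=3/4b
13) 8522.727ms=75/4b +340.909ms=3/4b
14) 8863.636ms=39/2b +340.909ms=3/4b
15) 9204.545ms=81/4b +340.909ms=3/4b
16) 9545.455ms=21b +1363.636ms=3b
Σ=24b of 24 (132bpm 6/8) — PASS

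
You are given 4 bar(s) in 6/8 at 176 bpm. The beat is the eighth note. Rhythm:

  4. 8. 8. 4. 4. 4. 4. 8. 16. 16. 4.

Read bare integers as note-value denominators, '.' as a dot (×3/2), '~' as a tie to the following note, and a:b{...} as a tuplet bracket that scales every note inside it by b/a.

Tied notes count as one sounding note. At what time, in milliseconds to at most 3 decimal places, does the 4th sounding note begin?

note 4 onset = 6b = 2045.455ms

1. 0.0ms @ 0 + 1022.727ms (3)
2. 1022.727ms @ 3 + 511.364ms (3/2)
3. 1534.091ms @ 9/2 + 511.364ms (3/2)
4. 2045.455ms @ 6 + 1022.727ms (3)
5. 3068.182ms @ 9 + 1022.727ms (3)
6. 4090.909ms @ 12 + 1022.727ms (3)
7. 5113.636ms @ 15 + 1022.727ms (3)
8. 6136.364ms @ 18 + 511.364ms (3/2)
9. 6647.727ms @ 39/2 + 255.682ms (3/4)
10. 6903.409ms @ 81/4 + 255.682ms (3/4)
11. 7159.091ms @ 21 + 1022.727ms (3)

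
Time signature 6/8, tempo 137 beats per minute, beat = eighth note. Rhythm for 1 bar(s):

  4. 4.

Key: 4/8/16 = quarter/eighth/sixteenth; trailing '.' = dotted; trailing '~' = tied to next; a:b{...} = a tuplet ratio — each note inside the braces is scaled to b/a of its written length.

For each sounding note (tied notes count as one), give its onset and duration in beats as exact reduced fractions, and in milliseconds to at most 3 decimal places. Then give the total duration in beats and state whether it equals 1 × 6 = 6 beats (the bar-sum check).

1) 0.0ms=0b +1313.869ms=3b
2) 1313.869ms=3b +1313.869ms=3b
Σ=6b of 6 (137bpm 6/8) — PASS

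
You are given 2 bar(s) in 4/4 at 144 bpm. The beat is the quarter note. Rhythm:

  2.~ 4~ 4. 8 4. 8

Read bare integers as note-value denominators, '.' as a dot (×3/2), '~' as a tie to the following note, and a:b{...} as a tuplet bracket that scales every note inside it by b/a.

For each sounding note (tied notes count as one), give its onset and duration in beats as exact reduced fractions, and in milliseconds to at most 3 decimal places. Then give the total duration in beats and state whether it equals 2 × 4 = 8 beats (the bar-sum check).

1) 0.0ms=0b +2291.667ms=11/2b
2) 2291.667ms=11/2b +208.333ms=1/2b
3) 2500.0ms=6b +625.0ms=3/2b
4) 3125.0ms=15/2b +208.333ms=1/2b
Σ=8b of 8 (144bpm 4/4) — PASS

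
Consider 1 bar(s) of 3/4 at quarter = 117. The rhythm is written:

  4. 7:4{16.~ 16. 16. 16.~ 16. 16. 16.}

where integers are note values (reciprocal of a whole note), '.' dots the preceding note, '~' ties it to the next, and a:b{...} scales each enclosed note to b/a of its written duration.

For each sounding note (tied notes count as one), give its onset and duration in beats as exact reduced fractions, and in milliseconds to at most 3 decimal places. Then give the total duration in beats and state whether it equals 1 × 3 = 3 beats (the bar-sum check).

1) 0.0ms=0b +769.231ms=3/2b
2) 769.231ms=3/2b +219.78ms=3/7b
3) 989.011ms=27/14b +109.89ms=3/14b
4) 1098.901ms=15/7b +219.78ms=3/7b
5) 1318.681ms=18/7b +109.89ms=3/14b
6) 1428.571ms=39/14b +109.89ms=3/14b
Σ=3b of 3 (117bpm 3/4) — PASS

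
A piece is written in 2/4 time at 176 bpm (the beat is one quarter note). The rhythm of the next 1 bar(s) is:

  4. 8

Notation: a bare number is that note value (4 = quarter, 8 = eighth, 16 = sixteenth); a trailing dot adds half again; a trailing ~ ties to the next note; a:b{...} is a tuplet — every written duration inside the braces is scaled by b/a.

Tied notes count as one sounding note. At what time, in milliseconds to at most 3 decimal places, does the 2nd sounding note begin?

1. 0.0ms @ 0 + 511.364ms (3/2)
2. 511.364ms @ 3/2 + 170.455ms (1/2)

note 2 onset = 3/2b = 511.364ms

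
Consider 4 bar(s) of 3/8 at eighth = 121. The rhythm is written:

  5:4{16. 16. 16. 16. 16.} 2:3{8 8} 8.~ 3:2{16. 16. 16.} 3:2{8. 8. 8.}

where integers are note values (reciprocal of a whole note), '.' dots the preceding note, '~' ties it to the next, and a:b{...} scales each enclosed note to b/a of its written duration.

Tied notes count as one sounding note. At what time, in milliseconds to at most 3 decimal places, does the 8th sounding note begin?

note 8 onset = 6b = 2975.207ms

1. 0.0ms @ 0 + 297.521ms (3/5)
2. 297.521ms @ 3/5 + 297.521ms (3/5)
3. 595.041ms @ 6/5 + 297.521ms (3/5)
4. 892.562ms @ 9/5 + 297.521ms (3/5)
5. 1190.083ms @ 12/5 + 297.521ms (3/5)
6. 1487.603ms @ 3 + 743.802ms (3/2)
7. 2231.405ms @ 9/2 + 743.802ms (3/2)
8. 2975.207ms @ 6 + 991.736ms (2)
9. 3966.942ms @ 8 + 247.934ms (1/2)
10. 4214.876ms @ 17/2 + 247.934ms (1/2)
11. 4462.81ms @ 9 + 495.868ms (1)
12. 4958.678ms @ 10 + 495.868ms (1)
13. 5454.545ms @ 11 + 495.868ms (1)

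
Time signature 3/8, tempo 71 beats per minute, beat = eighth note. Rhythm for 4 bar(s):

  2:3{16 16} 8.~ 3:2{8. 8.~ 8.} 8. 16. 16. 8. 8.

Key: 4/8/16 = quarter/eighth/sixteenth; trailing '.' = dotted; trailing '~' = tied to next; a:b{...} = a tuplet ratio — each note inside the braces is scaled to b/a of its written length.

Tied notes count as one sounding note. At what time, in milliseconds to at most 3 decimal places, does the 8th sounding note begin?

note 8 onset = 9b = 7605.634ms

1. 0.0ms @ 0 + 633.803ms (3/4)
2. 633.803ms @ 3/4 + 633.803ms (3/4)
3. 1267.606ms @ 3/2 + 2112.676ms (5/2)
4. 3380.282ms @ 4 + 1690.141ms (2)
5. 5070.423ms @ 6 + 1267.606ms (3/2)
6. 6338.028ms @ 15/2 + 633.803ms (3/4)
7. 6971.831ms @ 33/4 + 633.803ms (3/4)
8. 7605.634ms @ 9 + 1267.606ms (3/2)
9. 8873.239ms @ 21/2 + 1267.606ms (3/2)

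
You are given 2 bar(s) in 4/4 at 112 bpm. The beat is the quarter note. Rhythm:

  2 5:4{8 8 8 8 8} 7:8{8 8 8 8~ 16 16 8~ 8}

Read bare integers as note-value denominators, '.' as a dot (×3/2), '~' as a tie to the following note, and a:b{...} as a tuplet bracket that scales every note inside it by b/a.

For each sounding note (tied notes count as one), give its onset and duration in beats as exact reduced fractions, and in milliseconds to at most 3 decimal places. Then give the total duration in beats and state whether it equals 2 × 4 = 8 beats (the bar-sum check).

1) 0.0ms=0b +1071.429ms=2b
2) 1071.429ms=2b +214.286ms=2/5b
3) 1285.714ms=12/5b +214.286ms=2/5b
4) 1500.0ms=14/5b +214.286ms=2/5b
5) 1714.286ms=16/5b +214.286ms=2/5b
6) 1928.571ms=18/5b +214.286ms=2/5b
7) 2142.857ms=4b +306.122ms=4/7b
8) 2448.98ms=32/7b +306.122ms=4/7b
9) 2755.102ms=36/7b +306.122ms=4/7b
10) 3061.224ms=40/7b +459.184ms=6/7b
11) 3520.408ms=46/7b +153.061ms=2/7b
12) 3673.469ms=48/7b +612.245ms=8/7b
Σ=8b of 8 (112bpm 4/4) — PASS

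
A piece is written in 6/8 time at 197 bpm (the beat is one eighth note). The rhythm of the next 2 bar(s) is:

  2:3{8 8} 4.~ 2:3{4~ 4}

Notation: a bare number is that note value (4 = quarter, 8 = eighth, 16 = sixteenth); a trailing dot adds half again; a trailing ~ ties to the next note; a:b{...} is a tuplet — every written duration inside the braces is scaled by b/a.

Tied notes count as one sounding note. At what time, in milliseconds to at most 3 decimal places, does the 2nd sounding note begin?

1. 0.0ms @ 0 + 456.853ms (3/2)
2. 456.853ms @ 3/2 + 456.853ms (3/2)
3. 913.706ms @ 3 + 2741.117ms (9)

note 2 onset = 3/2b = 456.853ms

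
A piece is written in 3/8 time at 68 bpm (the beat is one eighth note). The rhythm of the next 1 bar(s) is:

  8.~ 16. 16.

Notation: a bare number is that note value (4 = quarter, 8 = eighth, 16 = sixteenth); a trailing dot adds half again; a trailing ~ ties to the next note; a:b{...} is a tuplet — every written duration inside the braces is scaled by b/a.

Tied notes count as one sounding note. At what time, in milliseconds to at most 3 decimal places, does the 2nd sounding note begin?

1. 0.0ms @ 0 + 1985.294ms (9/4)
2. 1985.294ms @ 9/4 + 661.765ms (3/4)

note 2 onset = 9/4b = 1985.294ms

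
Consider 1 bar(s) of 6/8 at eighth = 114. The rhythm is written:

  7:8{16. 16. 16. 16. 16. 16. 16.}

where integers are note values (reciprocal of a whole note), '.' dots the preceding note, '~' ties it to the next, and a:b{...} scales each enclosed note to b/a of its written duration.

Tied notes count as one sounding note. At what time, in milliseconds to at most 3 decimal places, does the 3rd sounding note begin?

1. 0.0ms @ 0 + 451.128ms (6/7)
2. 451.128ms @ 6/7 + 451.128ms (6/7)
3. 902.256ms @ 12/7 + 451.128ms (6/7)
4. 1353.383ms @ 18/7 + 451.128ms (6/7)
5. 1804.511ms @ 24/7 + 451.128ms (6/7)
6. 2255.639ms @ 30/7 + 451.128ms (6/7)
7. 2706.767ms @ 36/7 + 451.128ms (6/7)

note 3 onset = 12/7b = 902.256ms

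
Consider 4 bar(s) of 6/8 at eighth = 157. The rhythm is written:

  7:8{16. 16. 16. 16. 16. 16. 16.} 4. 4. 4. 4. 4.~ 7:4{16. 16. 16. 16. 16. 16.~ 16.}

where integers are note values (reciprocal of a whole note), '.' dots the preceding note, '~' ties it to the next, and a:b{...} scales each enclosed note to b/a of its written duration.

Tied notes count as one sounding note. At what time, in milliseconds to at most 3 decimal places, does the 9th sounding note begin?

1. 0.0ms @ 0 + 327.571ms (6/7)
2. 327.571ms @ 6/7 + 327.571ms (6/7)
3. 655.141ms @ 12/7 + 327.571ms (6/7)
4. 982.712ms @ 18/7 + 327.571ms (6/7)
5. 1310.282ms @ 24/7 + 327.571ms (6/7)
6. 1637.853ms @ 30/7 + 327.571ms (6/7)
7. 1965.423ms @ 36/7 + 327.571ms (6/7)
8. 2292.994ms @ 6 + 1146.497ms (3)
9. 3439.49ms @ 9 + 1146.497ms (3)
10. 4585.987ms @ 12 + 1146.497ms (3)
11. 5732.484ms @ 15 + 1146.497ms (3)
12. 6878.981ms @ 18 + 1310.282ms (24/7)
13. 8189.263ms @ 150/7 + 163.785ms (3/7)
14. 8353.048ms @ 153/7 + 163.785ms (3/7)
15. 8516.833ms @ 156/7 + 163.785ms (3/7)
16. 8680.619ms @ 159/7 + 163.785ms (3/7)
17. 8844.404ms @ 162/7 + 327.571ms (6/7)

note 9 onset = 9b = 3439.49ms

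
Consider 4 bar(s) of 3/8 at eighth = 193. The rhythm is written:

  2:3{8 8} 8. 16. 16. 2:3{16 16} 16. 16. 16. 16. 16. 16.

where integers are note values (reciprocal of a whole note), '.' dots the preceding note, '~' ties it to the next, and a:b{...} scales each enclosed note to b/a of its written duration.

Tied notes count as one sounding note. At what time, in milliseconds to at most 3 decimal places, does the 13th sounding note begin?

note 13 onset = 45/4b = 3497.409ms

1. 0.0ms @ 0 + 466.321ms (3/2)
2. 466.321ms @ 3/2 + 466.321ms (3/2)
3. 932.642ms @ 3 + 466.321ms (3/2)
4. 1398.964ms @ 9/2 + 233.161ms (3/4)
5. 1632.124ms @ 21/4 + 233.161ms (3/4)
6. 1865.285ms @ 6 + 233.161ms (3/4)
7. 2098.446ms @ 27/4 + 233.161ms (3/4)
8. 2331.606ms @ 15/2 + 233.161ms (3/4)
9. 2564.767ms @ 33/4 + 233.161ms (3/4)
10. 2797.927ms @ 9 + 233.161ms (3/4)
11. 3031.088ms @ 39/4 + 233.161ms (3/4)
12. 3264.249ms @ 21/2 + 233.161ms (3/4)
13. 3497.409ms @ 45/4 + 233.161ms (3/4)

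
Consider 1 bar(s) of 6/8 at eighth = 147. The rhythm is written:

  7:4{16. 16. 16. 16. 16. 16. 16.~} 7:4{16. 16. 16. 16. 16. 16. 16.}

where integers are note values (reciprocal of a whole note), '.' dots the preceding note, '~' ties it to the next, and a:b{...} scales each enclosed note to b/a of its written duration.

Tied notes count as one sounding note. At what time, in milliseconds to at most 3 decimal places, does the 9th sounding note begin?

note 9 onset = 27/7b = 1574.344ms

1. 0.0ms @ 0 + 174.927ms (3/7)
2. 174.927ms @ 3/7 + 174.927ms (3/7)
3. 349.854ms @ 6/7 + 174.927ms (3/7)
4. 524.781ms @ 9/7 + 174.927ms (3/7)
5. 699.708ms @ 12/7 + 174.927ms (3/7)
6. 874.636ms @ 15/7 + 174.927ms (3/7)
7. 1049.563ms @ 18/7 + 349.854ms (6/7)
8. 1399.417ms @ 24/7 + 174.927ms (3/7)
9. 1574.344ms @ 27/7 + 174.927ms (3/7)
10. 1749.271ms @ 30/7 + 174.927ms (3/7)
11. 1924.198ms @ 33/7 + 174.927ms (3/7)
12. 2099.125ms @ 36/7 + 174.927ms (3/7)
13. 2274.052ms @ 39/7 + 174.927ms (3/7)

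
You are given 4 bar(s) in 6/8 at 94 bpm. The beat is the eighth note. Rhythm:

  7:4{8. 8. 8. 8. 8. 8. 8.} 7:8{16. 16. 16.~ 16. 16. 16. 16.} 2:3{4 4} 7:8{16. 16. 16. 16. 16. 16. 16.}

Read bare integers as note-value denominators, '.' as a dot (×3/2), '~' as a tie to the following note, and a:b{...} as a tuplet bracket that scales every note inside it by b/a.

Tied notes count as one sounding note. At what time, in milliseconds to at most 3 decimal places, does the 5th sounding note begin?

note 5 onset = 24/7b = 2188.45ms

1. 0.0ms @ 0 + 547.112ms (6/7)
2. 547.112ms @ 6/7 + 547.112ms (6/7)
3. 1094.225ms @ 12/7 + 547.112ms (6/7)
4. 1641.337ms @ 18/7 + 547.112ms (6/7)
5. 2188.45ms @ 24/7 + 547.112ms (6/7)
6. 2735.562ms @ 30/7 + 547.112ms (6/7)
7. 3282.675ms @ 36/7 + 547.112ms (6/7)
8. 3829.787ms @ 6 + 547.112ms (6/7)
9. 4376.9ms @ 48/7 + 547.112ms (6/7)
10. 4924.012ms @ 54/7 + 1094.225ms (12/7)
11. 6018.237ms @ 66/7 + 547.112ms (6/7)
12. 6565.35ms @ 72/7 + 547.112ms (6/7)
13. 7112.462ms @ 78/7 + 547.112ms (6/7)
14. 7659.574ms @ 12 + 1914.894ms (3)
15. 9574.468ms @ 15 + 1914.894ms (3)
16. 11489.362ms @ 18 + 547.112ms (6/7)
17. 12036.474ms @ 132/7 + 547.112ms (6/7)
18. 12583.587ms @ 138/7 + 547.112ms (6/7)
19. 13130.699ms @ 144/7 + 547.112ms (6/7)
20. 13677.812ms @ 150/7 + 547.112ms (6/7)
21. 14224.924ms @ 156/7 + 547.112ms (6/7)
22. 14772.036ms @ 162/7 + 547.112ms (6/7)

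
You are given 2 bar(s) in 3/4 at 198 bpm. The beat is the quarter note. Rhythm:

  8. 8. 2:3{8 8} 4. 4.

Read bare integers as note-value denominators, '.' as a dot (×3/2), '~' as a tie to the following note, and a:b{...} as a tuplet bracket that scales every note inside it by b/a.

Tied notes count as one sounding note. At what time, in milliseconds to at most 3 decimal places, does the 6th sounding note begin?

1. 0.0ms @ 0 + 227.273ms (3/4)
2. 227.273ms @ 3/4 + 227.273ms (3/4)
3. 454.545ms @ 3/2 + 227.273ms (3/4)
4. 681.818ms @ 9/4 + 227.273ms (3/4)
5. 909.091ms @ 3 + 454.545ms (3/2)
6. 1363.636ms @ 9/2 + 454.545ms (3/2)

note 6 onset = 9/2b = 1363.636ms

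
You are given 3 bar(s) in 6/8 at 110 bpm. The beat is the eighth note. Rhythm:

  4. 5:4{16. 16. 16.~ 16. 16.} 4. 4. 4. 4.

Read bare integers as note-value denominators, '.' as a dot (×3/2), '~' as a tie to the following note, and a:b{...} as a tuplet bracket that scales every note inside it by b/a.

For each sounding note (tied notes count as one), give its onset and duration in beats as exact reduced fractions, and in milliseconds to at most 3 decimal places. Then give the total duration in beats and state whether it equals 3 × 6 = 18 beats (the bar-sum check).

1) 0.0ms=0b +1636.364ms=3b
2) 1636.364ms=3b +327.273ms=3/5b
3) 1963.636ms=18/5b +327.273ms=3/5b
4) 2290.909ms=21/5b +654.545ms=6/5b
5) 2945.455ms=27/5b +327.273ms=3/5b
6) 3272.727ms=6b +1636.364ms=3b
7) 4909.091ms=9b +1636.364ms=3b
8) 6545.455ms=12b +1636.364ms=3b
9) 8181.818ms=15b +1636.364ms=3b
Σ=18b of 18 (110bpm 6/8) — PASS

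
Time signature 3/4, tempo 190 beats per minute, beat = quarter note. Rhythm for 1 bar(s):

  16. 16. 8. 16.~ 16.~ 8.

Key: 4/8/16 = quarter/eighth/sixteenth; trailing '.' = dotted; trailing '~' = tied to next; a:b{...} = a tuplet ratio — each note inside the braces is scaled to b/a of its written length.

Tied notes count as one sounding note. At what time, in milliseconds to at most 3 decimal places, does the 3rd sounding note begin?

note 3 onset = 3/4b = 236.842ms

1. 0.0ms @ 0 + 118.421ms (3/8)
2. 118.421ms @ 3/8 + 118.421ms (3/8)
3. 236.842ms @ 3/4 + 236.842ms (3/4)
4. 473.684ms @ 3/2 + 473.684ms (3/2)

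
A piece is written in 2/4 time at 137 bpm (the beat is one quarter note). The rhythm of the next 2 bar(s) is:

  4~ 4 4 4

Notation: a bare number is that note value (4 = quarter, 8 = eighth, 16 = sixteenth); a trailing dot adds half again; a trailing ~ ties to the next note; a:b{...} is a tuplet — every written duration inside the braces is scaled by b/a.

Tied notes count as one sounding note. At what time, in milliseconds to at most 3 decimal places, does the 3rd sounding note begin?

1. 0.0ms @ 0 + 875.912ms (2)
2. 875.912ms @ 2 + 437.956ms (1)
3. 1313.869ms @ 3 + 437.956ms (1)

note 3 onset = 3b = 1313.869ms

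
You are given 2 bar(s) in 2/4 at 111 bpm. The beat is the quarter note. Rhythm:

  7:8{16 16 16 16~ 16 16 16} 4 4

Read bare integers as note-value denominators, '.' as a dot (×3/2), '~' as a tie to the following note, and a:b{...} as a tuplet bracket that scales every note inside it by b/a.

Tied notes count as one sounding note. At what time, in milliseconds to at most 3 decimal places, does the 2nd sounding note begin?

1. 0.0ms @ 0 + 154.44ms (2/7)
2. 154.44ms @ 2/7 + 154.44ms (2/7)
3. 308.88ms @ 4/7 + 154.44ms (2/7)
4. 463.32ms @ 6/7 + 308.88ms (4/7)
5. 772.201ms @ 10/7 + 154.44ms (2/7)
6. 926.641ms @ 12/7 + 154.44ms (2/7)
7. 1081.081ms @ 2 + 540.541ms (1)
8. 1621.622ms @ 3 + 540.541ms (1)

note 2 onset = 2/7b = 154.44ms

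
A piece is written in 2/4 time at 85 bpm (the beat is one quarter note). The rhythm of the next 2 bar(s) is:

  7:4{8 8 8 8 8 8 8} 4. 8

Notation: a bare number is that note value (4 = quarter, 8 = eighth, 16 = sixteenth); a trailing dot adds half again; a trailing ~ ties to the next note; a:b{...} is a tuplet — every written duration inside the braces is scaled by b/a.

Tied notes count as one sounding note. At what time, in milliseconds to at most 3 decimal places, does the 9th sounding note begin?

note 9 onset = 7/2b = 2470.588ms

1. 0.0ms @ 0 + 201.681ms (2/7)
2. 201.681ms @ 2/7 + 201.681ms (2/7)
3. 403.361ms @ 4/7 + 201.681ms (2/7)
4. 605.042ms @ 6/7 + 201.681ms (2/7)
5. 806.723ms @ 8/7 + 201.681ms (2/7)
6. 1008.403ms @ 10/7 + 201.681ms (2/7)
7. 1210.084ms @ 12/7 + 201.681ms (2/7)
8. 1411.765ms @ 2 + 1058.824ms (3/2)
9. 2470.588ms @ 7/2 + 352.941ms (1/2)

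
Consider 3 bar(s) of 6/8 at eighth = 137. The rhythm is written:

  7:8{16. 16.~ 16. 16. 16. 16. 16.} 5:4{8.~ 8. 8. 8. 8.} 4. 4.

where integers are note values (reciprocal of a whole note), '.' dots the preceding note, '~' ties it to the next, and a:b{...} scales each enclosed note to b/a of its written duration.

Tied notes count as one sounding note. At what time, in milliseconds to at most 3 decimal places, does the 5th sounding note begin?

1. 0.0ms @ 0 + 375.391ms (6/7)
2. 375.391ms @ 6/7 + 750.782ms (12/7)
3. 1126.173ms @ 18/7 + 375.391ms (6/7)
4. 1501.564ms @ 24/7 + 375.391ms (6/7)
5. 1876.955ms @ 30/7 + 375.391ms (6/7)
6. 2252.346ms @ 36/7 + 375.391ms (6/7)
7. 2627.737ms @ 6 + 1051.095ms (12/5)
8. 3678.832ms @ 42/5 + 525.547ms (6/5)
9. 4204.38ms @ 48/5 + 525.547ms (6/5)
10. 4729.927ms @ 54/5 + 525.547ms (6/5)
11. 5255.474ms @ 12 + 1313.869ms (3)
12. 6569.343ms @ 15 + 1313.869ms (3)

note 5 onset = 30/7b = 1876.955ms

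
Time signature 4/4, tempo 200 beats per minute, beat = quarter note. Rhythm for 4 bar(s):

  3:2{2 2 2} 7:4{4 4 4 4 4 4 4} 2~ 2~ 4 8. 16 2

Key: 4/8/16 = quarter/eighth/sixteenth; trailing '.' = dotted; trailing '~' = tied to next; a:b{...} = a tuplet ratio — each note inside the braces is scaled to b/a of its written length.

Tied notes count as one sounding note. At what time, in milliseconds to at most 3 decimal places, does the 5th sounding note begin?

1. 0.0ms @ 0 + 400.0ms (4/3)
2. 400.0ms @ 4/3 + 400.0ms (4/3)
3. 800.0ms @ 8/3 + 400.0ms (4/3)
4. 1200.0ms @ 4 + 171.429ms (4/7)
5. 1371.429ms @ 32/7 + 171.429ms (4/7)
6. 1542.857ms @ 36/7 + 171.429ms (4/7)
7. 1714.286ms @ 40/7 + 171.429ms (4/7)
8. 1885.714ms @ 44/7 + 171.429ms (4/7)
9. 2057.143ms @ 48/7 + 171.429ms (4/7)
10. 2228.571ms @ 52/7 + 171.429ms (4/7)
11. 2400.0ms @ 8 + 1500.0ms (5)
12. 3900.0ms @ 13 + 225.0ms (3/4)
13. 4125.0ms @ 55/4 + 75.0ms (1/4)
14. 4200.0ms @ 14 + 600.0ms (2)

note 5 onset = 32/7b = 1371.429ms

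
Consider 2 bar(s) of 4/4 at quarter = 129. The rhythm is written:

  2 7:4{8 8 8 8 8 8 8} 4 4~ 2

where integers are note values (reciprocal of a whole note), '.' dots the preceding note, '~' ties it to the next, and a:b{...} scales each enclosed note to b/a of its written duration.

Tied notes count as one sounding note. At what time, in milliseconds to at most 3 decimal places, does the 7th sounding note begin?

1. 0.0ms @ 0 + 930.233ms (2)
2. 930.233ms @ 2 + 132.89ms (2/7)
3. 1063.123ms @ 16/7 + 132.89ms (2/7)
4. 1196.013ms @ 18/7 + 132.89ms (2/7)
5. 1328.904ms @ 20/7 + 132.89ms (2/7)
6. 1461.794ms @ 22/7 + 132.89ms (2/7)
7. 1594.684ms @ 24/7 + 132.89ms (2/7)
8. 1727.575ms @ 26/7 + 132.89ms (2/7)
9. 1860.465ms @ 4 + 465.116ms (1)
10. 2325.581ms @ 5 + 1395.349ms (3)

note 7 onset = 24/7b = 1594.684ms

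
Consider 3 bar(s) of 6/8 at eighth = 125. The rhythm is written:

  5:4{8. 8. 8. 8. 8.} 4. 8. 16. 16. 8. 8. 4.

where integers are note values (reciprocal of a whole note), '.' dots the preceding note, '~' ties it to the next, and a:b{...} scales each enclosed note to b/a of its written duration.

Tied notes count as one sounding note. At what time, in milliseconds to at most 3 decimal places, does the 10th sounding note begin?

1. 0.0ms @ 0 + 576.0ms (6/5)
2. 576.0ms @ 6/5 + 576.0ms (6/5)
3. 1152.0ms @ 12/5 + 576.0ms (6/5)
4. 1728.0ms @ 18/5 + 576.0ms (6/5)
5. 2304.0ms @ 24/5 + 576.0ms (6/5)
6. 2880.0ms @ 6 + 1440.0ms (3)
7. 4320.0ms @ 9 + 720.0ms (3/2)
8. 5040.0ms @ 21/2 + 360.0ms (3/4)
9. 5400.0ms @ 45/4 + 360.0ms (3/4)
10. 5760.0ms @ 12 + 720.0ms (3/2)
11. 6480.0ms @ 27/2 + 720.0ms (3/2)
12. 7200.0ms @ 15 + 1440.0ms (3)

note 10 onset = 12b = 5760.0ms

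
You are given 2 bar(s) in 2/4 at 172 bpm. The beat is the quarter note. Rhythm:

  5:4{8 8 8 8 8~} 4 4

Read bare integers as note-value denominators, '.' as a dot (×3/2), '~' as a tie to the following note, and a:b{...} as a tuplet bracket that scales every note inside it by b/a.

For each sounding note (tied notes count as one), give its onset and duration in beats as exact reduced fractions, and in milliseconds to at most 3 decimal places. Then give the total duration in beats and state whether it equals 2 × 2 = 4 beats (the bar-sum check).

1) 0.0ms=0b +139.535ms=2/5b
2) 139.535ms=2/5b +139.535ms=2/5b
3) 279.07ms=4/5b +139.535ms=2/5b
4) 418.605ms=6/5b +139.535ms=2/5b
5) 558.14ms=8/5b +488.372ms=7/5b
6) 1046.512ms=3b +348.837ms=1b
Σ=4b of 4 (172bpm 2/4) — PASS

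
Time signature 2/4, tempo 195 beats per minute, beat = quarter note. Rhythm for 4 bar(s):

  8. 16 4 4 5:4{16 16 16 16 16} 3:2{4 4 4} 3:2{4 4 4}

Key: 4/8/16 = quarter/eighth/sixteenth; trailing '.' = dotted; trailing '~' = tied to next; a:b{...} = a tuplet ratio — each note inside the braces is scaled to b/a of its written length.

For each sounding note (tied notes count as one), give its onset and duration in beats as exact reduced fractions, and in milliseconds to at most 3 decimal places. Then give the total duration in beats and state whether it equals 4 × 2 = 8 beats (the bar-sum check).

1) 0.0ms=0b +230.769ms=3/4b
2) 230.769ms=3/4b +76.923ms=1/4b
3) 307.692ms=1b +307.692ms=1b
4) 615.385ms=2b +307.692ms=1b
5) 923.077ms=3b +61.538ms=1/5b
6) 984.615ms=16/5b +61.538ms=1/5b
7) 1046.154ms=17/5b +61.538ms=1/5b
8) 1107.692ms=18/5b +61.538ms=1/5b
9) 1169.231ms=19/5b +61.538ms=1/5b
10) 1230.769ms=4b +205.128ms=2/3b
11) 1435.897ms=14/3b +205.128ms=2/3b
12) 1641.026ms=16/3b +205.128ms=2/3b
13) 1846.154ms=6b +205.128ms=2/3b
14) 2051.282ms=20/3b +205.128ms=2/3b
15) 2256.41ms=22/3b +205.128ms=2/3b
Σ=8b of 8 (195bpm 2/4) — PASS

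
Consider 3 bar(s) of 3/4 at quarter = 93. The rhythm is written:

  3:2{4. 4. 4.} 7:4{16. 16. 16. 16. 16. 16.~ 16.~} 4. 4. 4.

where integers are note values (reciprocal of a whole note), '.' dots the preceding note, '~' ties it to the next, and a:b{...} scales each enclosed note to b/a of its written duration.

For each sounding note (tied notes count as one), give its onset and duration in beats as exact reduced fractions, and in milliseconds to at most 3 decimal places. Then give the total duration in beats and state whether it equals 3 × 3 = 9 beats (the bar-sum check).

1) 0.0ms=0b +645.161ms=1b
2) 645.161ms=1b +645.161ms=1b
3) 1290.323ms=2b +645.161ms=1b
4) 1935.484ms=3b +138.249ms=3/14b
5) 2073.733ms=45/14b +138.249ms=3/14b
6) 2211.982ms=24/7b +138.249ms=3/14b
7) 2350.23ms=51/14b +138.249ms=3/14b
8) 2488.479ms=27/7b +138.249ms=3/14b
9) 2626.728ms=57/14b +1244.24ms=27/14b
10) 3870.968ms=6b +967.742ms=3/2b
11) 4838.71ms=15/2b +967.742ms=3/2b
Σ=9b of 9 (93bpm 3/4) — PASS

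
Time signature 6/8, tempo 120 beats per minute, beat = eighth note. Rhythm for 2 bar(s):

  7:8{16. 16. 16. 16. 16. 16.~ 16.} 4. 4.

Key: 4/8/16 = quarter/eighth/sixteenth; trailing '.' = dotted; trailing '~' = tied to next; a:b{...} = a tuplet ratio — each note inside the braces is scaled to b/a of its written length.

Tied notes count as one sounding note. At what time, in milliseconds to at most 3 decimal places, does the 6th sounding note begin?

note 6 onset = 30/7b = 2142.857ms

1. 0.0ms @ 0 + 428.571ms (6/7)
2. 428.571ms @ 6/7 + 428.571ms (6/7)
3. 857.143ms @ 12/7 + 428.571ms (6/7)
4. 1285.714ms @ 18/7 + 428.571ms (6/7)
5. 1714.286ms @ 24/7 + 428.571ms (6/7)
6. 2142.857ms @ 30/7 + 857.143ms (12/7)
7. 3000.0ms @ 6 + 1500.0ms (3)
8. 4500.0ms @ 9 + 1500.0ms (3)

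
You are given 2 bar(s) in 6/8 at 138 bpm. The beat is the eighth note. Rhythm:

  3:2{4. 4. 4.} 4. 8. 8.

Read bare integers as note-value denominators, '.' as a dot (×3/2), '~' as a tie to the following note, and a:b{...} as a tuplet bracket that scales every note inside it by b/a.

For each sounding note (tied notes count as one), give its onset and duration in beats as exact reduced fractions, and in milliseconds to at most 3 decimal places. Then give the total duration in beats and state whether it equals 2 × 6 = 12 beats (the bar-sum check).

1) 0.0ms=0b +869.565ms=2b
2) 869.565ms=2b +869.565ms=2b
3) 1739.13ms=4b +869.565ms=2b
4) 2608.696ms=6b +1304.348ms=3b
5) 3913.043ms=9b +652.174ms=3/2b
6) 4565.217ms=21/2b +652.174ms=3/2b
Σ=12b of 12 (138bpm 6/8) — PASS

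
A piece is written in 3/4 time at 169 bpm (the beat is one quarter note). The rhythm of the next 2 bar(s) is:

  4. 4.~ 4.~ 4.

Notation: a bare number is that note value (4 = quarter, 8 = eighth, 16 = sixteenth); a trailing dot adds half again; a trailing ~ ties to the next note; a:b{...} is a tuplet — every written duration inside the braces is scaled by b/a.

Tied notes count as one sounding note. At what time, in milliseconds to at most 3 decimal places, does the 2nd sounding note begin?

note 2 onset = 3/2b = 532.544ms

1. 0.0ms @ 0 + 532.544ms (3/2)
2. 532.544ms @ 3/2 + 1597.633ms (9/2)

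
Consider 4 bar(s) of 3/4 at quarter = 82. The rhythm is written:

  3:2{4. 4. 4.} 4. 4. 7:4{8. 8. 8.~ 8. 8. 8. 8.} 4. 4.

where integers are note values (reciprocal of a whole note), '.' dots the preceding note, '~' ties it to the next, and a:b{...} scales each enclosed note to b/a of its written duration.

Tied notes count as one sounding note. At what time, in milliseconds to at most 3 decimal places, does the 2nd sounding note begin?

1. 0.0ms @ 0 + 731.707ms (1)
2. 731.707ms @ 1 + 731.707ms (1)
3. 1463.415ms @ 2 + 731.707ms (1)
4. 2195.122ms @ 3 + 1097.561ms (3/2)
5. 3292.683ms @ 9/2 + 1097.561ms (3/2)
6. 4390.244ms @ 6 + 313.589ms (3/7)
7. 4703.833ms @ 45/7 + 313.589ms (3/7)
8. 5017.422ms @ 48/7 + 627.178ms (6/7)
9. 5644.599ms @ 54/7 + 313.589ms (3/7)
10. 5958.188ms @ 57/7 + 313.589ms (3/7)
11. 6271.777ms @ 60/7 + 313.589ms (3/7)
12. 6585.366ms @ 9 + 1097.561ms (3/2)
13. 7682.927ms @ 21/2 + 1097.561ms (3/2)

note 2 onset = 1b = 731.707ms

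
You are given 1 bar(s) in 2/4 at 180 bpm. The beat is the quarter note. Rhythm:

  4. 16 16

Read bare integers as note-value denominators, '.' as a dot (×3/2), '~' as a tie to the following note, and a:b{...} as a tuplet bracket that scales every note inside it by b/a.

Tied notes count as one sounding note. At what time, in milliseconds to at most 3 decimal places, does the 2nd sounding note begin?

note 2 onset = 3/2b = 500.0ms

1. 0.0ms @ 0 + 500.0ms (3/2)
2. 500.0ms @ 3/2 + 83.333ms (1/4)
3. 583.333ms @ 7/4 + 83.333ms (1/4)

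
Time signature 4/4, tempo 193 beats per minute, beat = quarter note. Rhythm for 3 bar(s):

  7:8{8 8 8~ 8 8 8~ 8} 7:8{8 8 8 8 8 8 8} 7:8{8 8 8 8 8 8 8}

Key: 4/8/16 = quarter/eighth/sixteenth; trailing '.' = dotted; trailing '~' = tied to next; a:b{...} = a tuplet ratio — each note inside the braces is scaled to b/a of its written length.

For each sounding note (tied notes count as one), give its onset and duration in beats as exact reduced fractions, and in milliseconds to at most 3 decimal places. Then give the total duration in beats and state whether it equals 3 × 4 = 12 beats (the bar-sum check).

1) 0.0ms=0b +177.646ms=4/7b
2) 177.646ms=4/7b +177.646ms=4/7b
3) 355.292ms=8/7b +355.292ms=8/7b
4) 710.585ms=16/7b +177.646ms=4/7b
5) 888.231ms=20/7b +355.292ms=8/7b
6) 1243.523ms=4b +177.646ms=4/7b
7) 1421.17ms=32/7b +177.646ms=4/7b
8) 1598.816ms=36/7b +177.646ms=4/7b
9) 1776.462ms=40/7b +177.646ms=4/7b
10) 1954.108ms=44/7b +177.646ms=4/7b
11) 2131.754ms=48/7b +177.646ms=4/7b
12) 2309.4ms=52/7b +177.646ms=4/7b
13) 2487.047ms=8b +177.646ms=4/7b
14) 2664.693ms=60/7b +177.646ms=4/7b
15) 2842.339ms=64/7b +177.646ms=4/7b
16) 3019.985ms=68/7b +177.646ms=4/7b
17) 3197.631ms=72/7b +177.646ms=4/7b
18) 3375.278ms=76/7b +177.646ms=4/7b
19) 3552.924ms=80/7b +177.646ms=4/7b
Σ=12b of 12 (193bpm 4/4) — PASS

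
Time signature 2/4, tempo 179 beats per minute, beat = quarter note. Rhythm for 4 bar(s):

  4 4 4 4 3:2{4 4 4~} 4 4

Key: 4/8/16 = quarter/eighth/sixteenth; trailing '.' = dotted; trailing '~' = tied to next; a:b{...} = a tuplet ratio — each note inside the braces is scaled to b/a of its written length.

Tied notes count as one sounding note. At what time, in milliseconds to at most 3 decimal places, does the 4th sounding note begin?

1. 0.0ms @ 0 + 335.196ms (1)
2. 335.196ms @ 1 + 335.196ms (1)
3. 670.391ms @ 2 + 335.196ms (1)
4. 1005.587ms @ 3 + 335.196ms (1)
5. 1340.782ms @ 4 + 223.464ms (2/3)
6. 1564.246ms @ 14/3 + 223.464ms (2/3)
7. 1787.709ms @ 16/3 + 558.659ms (5/3)
8. 2346.369ms @ 7 + 335.196ms (1)

note 4 onset = 3b = 1005.587ms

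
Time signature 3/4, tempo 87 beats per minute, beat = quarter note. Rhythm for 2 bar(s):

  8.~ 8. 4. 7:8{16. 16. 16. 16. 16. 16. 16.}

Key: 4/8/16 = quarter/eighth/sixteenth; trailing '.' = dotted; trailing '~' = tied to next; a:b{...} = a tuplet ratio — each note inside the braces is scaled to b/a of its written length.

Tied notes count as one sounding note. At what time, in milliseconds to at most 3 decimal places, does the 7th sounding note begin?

note 7 onset = 33/7b = 3251.232ms

1. 0.0ms @ 0 + 1034.483ms (3/2)
2. 1034.483ms @ 3/2 + 1034.483ms (3/2)
3. 2068.966ms @ 3 + 295.567ms (3/7)
4. 2364.532ms @ 24/7 + 295.567ms (3/7)
5. 2660.099ms @ 27/7 + 295.567ms (3/7)
6. 2955.665ms @ 30/7 + 295.567ms (3/7)
7. 3251.232ms @ 33/7 + 295.567ms (3/7)
8. 3546.798ms @ 36/7 + 295.567ms (3/7)
9. 3842.365ms @ 39/7 + 295.567ms (3/7)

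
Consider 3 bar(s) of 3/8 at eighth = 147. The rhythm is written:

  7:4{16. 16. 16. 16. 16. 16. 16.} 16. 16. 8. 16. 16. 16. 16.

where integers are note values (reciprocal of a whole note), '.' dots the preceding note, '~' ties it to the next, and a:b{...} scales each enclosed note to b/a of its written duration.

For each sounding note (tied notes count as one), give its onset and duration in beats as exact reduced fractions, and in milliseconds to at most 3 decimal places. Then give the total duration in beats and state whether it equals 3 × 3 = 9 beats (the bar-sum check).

1) 0.0ms=0b +174.927ms=3/7b
2) 174.927ms=3/7b +174.927ms=3/7b
3) 349.854ms=6/7b +174.927ms=3/7b
4) 524.781ms=9/7b +174.927ms=3/7b
5) 699.708ms=12/7b +174.927ms=3/7b
6) 874.636ms=15/7b +174.927ms=3/7b
7) 1049.563ms=18/7b +174.927ms=3/7b
8) 1224.49ms=3b +306.122ms=3/4b
9) 1530.612ms=15/4b +306.122ms=3/4b
10) 1836.735ms=9/2b +612.245ms=3/2b
11) 2448.98ms=6b +306.122ms=3/4b
12) 2755.102ms=27/4b +306.122ms=3/4b
13) 3061.224ms=15/2b +306.122ms=3/4b
14) 3367.347ms=33/4b +306.122ms=3/4b
Σ=9b of 9 (147bpm 3/8) — PASS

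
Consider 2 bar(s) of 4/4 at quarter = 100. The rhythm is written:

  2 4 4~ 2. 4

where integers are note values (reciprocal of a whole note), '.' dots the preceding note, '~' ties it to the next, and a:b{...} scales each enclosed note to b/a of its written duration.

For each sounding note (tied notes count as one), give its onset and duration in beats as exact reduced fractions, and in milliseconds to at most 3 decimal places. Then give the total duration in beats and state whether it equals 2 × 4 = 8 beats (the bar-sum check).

1) 0.0ms=0b +1200.0ms=2b
2) 1200.0ms=2b +600.0ms=1b
3) 1800.0ms=3b +2400.0ms=4b
4) 4200.0ms=7b +600.0ms=1b
Σ=8b of 8 (100bpm 4/4) — PASS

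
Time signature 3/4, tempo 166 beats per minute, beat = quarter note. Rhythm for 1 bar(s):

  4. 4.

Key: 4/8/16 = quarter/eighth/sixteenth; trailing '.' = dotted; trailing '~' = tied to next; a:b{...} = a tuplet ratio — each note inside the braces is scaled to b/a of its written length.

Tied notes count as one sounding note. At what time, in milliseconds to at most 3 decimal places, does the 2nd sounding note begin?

1. 0.0ms @ 0 + 542.169ms (3/2)
2. 542.169ms @ 3/2 + 542.169ms (3/2)

note 2 onset = 3/2b = 542.169ms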